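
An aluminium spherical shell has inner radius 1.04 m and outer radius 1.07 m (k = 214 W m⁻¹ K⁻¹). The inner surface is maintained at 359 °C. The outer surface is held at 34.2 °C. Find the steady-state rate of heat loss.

Q = 32400 kW

Q = 4πk·ΔT/(1/r₁ − 1/r₂) = 4π × 214 × 324.8 / (1/1.04 − 1/1.07) = 3.24×10^7 W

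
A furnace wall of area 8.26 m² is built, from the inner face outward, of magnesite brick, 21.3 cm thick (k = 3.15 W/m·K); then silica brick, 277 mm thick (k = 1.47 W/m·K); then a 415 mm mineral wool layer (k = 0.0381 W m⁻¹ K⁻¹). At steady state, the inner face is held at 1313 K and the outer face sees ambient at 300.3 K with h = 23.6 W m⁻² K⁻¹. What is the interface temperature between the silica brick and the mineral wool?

T = 1290 K

Series thermal resistances, inner to outer:
  R_magnesite brick = L/(kA) = 0.213/(3.15·8.26) = 0.008186 K/W
  R_silica brick = L/(kA) = 0.277/(1.47·8.26) = 0.02281 K/W
  R_mineral wool = L/(kA) = 0.415/(0.0381·8.26) = 1.319 K/W
  R_conv,out = 1/(hA) = 1/(23.6·8.26) = 0.005130 K/W
ΣR = 0.008186 + 0.02281 + 1.319 + 0.005130 = 1.355 K/W
Q = ΔT/ΣR = (1313 K − 300.3 K)/1.355 = 747.4 W
From the inner boundary to the silica brick/mineral wool interface, ΣR_partial = 0.03100 K/W.
T_interface = T_in − Q·ΣR_partial = 1313 K − (747.4)(0.03100) = 1290 K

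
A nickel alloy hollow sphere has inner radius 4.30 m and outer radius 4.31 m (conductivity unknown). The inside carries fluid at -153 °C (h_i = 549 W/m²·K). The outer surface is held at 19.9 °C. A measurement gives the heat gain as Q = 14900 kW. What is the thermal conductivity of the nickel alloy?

ΣR = ΔT/Q = |-153 − 19.9|/1.49×10^7 = 1.160×10^-5 K/W
Known resistances:
  R_conv,in = 1/(4πr²h) = 1/(4π·4.30²·549) = 7.839×10^-6 K/W
R_nickel alloy = ΣR − ΣR_known = 1.160×10^-5 − 7.839×10^-6 = 3.761×10^-6 K/W
(1/r₁−1/r₂)/(4πk) = 3.761×10^-6 ⇒ k = 5.396×10^-4/(4π·3.761×10^-6) = 11.4 W/m·K

k = 11.4 W/m·K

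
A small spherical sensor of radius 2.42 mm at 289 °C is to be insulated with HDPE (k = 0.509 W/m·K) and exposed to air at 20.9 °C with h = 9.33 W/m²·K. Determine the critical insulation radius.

For a sphere, r_cr = 2k_ins/h = 2·0.509/9.33 = 0.109 m = 10.9 cm

r_cr = 10.9 cm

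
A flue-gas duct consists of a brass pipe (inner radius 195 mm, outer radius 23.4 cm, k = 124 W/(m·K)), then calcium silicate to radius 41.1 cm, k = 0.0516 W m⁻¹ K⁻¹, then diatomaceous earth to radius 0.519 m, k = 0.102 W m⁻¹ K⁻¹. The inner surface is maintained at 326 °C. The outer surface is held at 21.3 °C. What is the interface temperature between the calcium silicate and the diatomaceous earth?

Series thermal resistances, inner to outer:
  R'_brass = ln(0.234/0.195)/(2πk) = 0.1823/(2π·124) = 2.340×10^-4 m·K/W
  R'_calcium silicate = ln(0.411/0.234)/(2πk) = 0.5633/(2π·0.0516) = 1.737 m·K/W
  R'_diatomaceous earth = ln(0.519/0.411)/(2πk) = 0.2333/(2π·0.102) = 0.3640 m·K/W
ΣR = 2.340×10^-4 + 1.737 + 0.3640 = 2.101 m·K/W
Q' = ΔT/ΣR = (326 °C − 21.3 °C)/2.101 = 145.0 W/m
From the inner boundary to the calcium silicate/diatomaceous earth interface, ΣR_partial = 1.737 m·K/W.
T_interface = T_in − Q'·ΣR_partial = 326 °C − (145.0)(1.737) = 74.1 °C

T = 74.1 °C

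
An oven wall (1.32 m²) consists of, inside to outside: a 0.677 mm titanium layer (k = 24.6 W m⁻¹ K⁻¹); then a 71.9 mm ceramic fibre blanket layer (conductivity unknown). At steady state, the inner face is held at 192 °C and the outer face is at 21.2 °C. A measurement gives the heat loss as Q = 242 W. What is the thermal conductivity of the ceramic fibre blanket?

ΣR = ΔT/Q = |192 − 21.2|/242 = 0.7058 K/W
Known resistances:
  R_titanium = L/(kA) = 6.77×10^-4/(24.6·1.32) = 2.085×10^-5 K/W
R_ceramic fibre blanket = ΣR − ΣR_known = 0.7058 − 2.085×10^-5 = 0.7058 K/W
L/(kA) = 0.7058 ⇒ k = 0.0719/(0.7058·1.32) = 0.0772 W/m·K

k = 0.0772 W/m·K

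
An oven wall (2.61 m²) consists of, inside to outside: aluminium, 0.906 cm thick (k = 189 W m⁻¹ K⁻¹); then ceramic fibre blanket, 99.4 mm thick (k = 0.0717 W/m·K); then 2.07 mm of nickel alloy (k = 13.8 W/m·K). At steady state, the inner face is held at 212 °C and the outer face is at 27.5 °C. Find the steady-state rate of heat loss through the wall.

Resistance network (inner→outer):
  R_aluminium = L/(kA) = 0.00906/(189·2.61) = 1.837×10^-5 K/W
  R_ceramic fibre blanket = L/(kA) = 0.0994/(0.0717·2.61) = 0.5312 K/W
  R_nickel alloy = L/(kA) = 0.00207/(13.8·2.61) = 5.747×10^-5 K/W
ΣR = 1.837×10^-5 + 0.5312 + 5.747×10^-5 = 0.5313 K/W
Q = ΔT/ΣR = (212 °C − 27.5 °C)/0.5313 = 347 W

Q = 347 W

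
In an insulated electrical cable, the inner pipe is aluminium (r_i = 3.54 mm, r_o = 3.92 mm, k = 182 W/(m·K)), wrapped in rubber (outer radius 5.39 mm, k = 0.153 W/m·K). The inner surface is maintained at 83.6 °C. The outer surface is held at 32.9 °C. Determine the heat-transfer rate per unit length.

Q' = 153 W/m

Resistance network (inner→outer):
  R'_aluminium = ln(0.00392/0.00354)/(2πk) = 0.1020/(2π·182) = 8.917×10^-5 m·K/W
  R'_rubber = ln(0.00539/0.00392)/(2πk) = 0.3185/(2π·0.153) = 0.3313 m·K/W
ΣR = 8.917×10^-5 + 0.3313 = 0.3314 m·K/W
Q' = ΔT/ΣR = (83.6 °C − 32.9 °C)/0.3314 = 153 W/m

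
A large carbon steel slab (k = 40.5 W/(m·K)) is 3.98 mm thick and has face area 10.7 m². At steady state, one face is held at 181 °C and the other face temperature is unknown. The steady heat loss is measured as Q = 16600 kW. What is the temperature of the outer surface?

Series resistances:
  R_carbon steel = L/(kA) = 0.00398/(40.5·10.7) = 9.184×10^-6 K/W
ΣR = 9.184×10^-6 K/W
ΔT = Q·ΣR = 1.66×10^7 × 9.184×10^-6 = 152.5 K
Heat flows outward, so T_out = T_in − ΔT = 181 − 152.5 = 28.5 °C

T_out = 28.5 °C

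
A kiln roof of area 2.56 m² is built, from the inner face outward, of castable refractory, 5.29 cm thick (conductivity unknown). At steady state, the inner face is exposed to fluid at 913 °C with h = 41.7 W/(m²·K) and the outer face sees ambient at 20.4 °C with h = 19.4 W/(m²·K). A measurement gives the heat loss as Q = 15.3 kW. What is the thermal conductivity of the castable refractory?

k = 0.717 W/m·K

ΣR = ΔT/Q = |913 − 20.4|/15300 = 0.05834 K/W
Known resistances:
  R_conv,in = 1/(hA) = 1/(41.7·2.56) = 0.009368 K/W
  R_conv,out = 1/(hA) = 1/(19.4·2.56) = 0.02014 K/W
R_castable refractory = ΣR − ΣR_known = 0.05834 − 0.02951 = 0.02883 K/W
L/(kA) = 0.02883 ⇒ k = 0.0529/(0.02883·2.56) = 0.717 W/m·K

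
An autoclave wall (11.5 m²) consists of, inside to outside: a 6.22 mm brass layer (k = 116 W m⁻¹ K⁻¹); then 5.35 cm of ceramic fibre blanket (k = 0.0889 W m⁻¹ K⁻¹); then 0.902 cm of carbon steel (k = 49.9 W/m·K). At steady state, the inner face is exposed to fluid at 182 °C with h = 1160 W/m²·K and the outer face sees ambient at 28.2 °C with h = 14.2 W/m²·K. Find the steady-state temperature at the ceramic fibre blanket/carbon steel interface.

T = 44.3 °C

Treat each layer as a resistance in series:
  R_conv,in = 1/(hA) = 1/(1160·11.5) = 7.496×10^-5 K/W
  R_brass = L/(kA) = 0.00622/(116·11.5) = 4.663×10^-6 K/W
  R_ceramic fibre blanket = L/(kA) = 0.0535/(0.0889·11.5) = 0.05233 K/W
  R_carbon steel = L/(kA) = 0.00902/(49.9·11.5) = 1.572×10^-5 K/W
  R_conv,out = 1/(hA) = 1/(14.2·11.5) = 0.006124 K/W
ΣR = 7.496×10^-5 + 4.663×10^-6 + 0.05233 + 1.572×10^-5 + 0.006124 = 0.05855 K/W
Q = ΔT/ΣR = (182 °C − 28.2 °C)/0.05855 = 2627 W
From the inner boundary to the ceramic fibre blanket/carbon steel interface, ΣR_partial = 0.05241 K/W.
T_interface = T_in − Q·ΣR_partial = 182 °C − (2627)(0.05241) = 44.3 °C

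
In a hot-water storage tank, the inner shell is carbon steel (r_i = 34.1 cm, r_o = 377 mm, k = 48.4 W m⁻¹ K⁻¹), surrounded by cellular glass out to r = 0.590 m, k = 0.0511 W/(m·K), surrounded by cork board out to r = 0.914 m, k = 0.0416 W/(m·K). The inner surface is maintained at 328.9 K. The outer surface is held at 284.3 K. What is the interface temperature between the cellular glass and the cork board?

T = 303.7 K

Series thermal resistances, inner to outer:
  R_carbon steel = (1/0.341 − 1/0.377)/(4πk) = 0.2800/(4π·48.4) = 4.604×10^-4 K/W
  R_cellular glass = (1/0.377 − 1/0.590)/(4πk) = 0.9576/(4π·0.0511) = 1.491 K/W
  R_cork board = (1/0.590 − 1/0.914)/(4πk) = 0.6008/(4π·0.0416) = 1.149 K/W
ΣR = 4.604×10^-4 + 1.491 + 1.149 = 2.640 K/W
Q = ΔT/ΣR = (328.9 K − 284.3 K)/2.640 = 16.89 W
From the inner boundary to the cellular glass/cork board interface, ΣR_partial = 1.491 K/W.
T_interface = T_in − Q·ΣR_partial = 328.9 K − (16.89)(1.491) = 303.7 K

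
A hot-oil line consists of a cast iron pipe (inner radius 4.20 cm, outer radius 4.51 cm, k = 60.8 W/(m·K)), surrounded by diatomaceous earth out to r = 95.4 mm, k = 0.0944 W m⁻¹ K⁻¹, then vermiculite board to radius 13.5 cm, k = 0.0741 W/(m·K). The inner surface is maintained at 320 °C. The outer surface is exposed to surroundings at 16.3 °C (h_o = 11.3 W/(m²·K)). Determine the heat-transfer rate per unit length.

Q' = 144 W/m

Resistance network (inner→outer):
  R'_cast iron = ln(0.0451/0.0420)/(2πk) = 0.07121/(2π·60.8) = 1.864×10^-4 m·K/W
  R'_diatomaceous earth = ln(0.0954/0.0451)/(2πk) = 0.7492/(2π·0.0944) = 1.263 m·K/W
  R'_vermiculite board = ln(0.135/0.0954)/(2πk) = 0.3472/(2π·0.0741) = 0.7457 m·K/W
  R'_conv,out = 1/(2πr h) = 1/(2π·0.135·11.3) = 0.1043 m·K/W
ΣR = 1.864×10^-4 + 1.263 + 0.7457 + 0.1043 = 2.113 m·K/W
Q' = ΔT/ΣR = (320 °C − 16.3 °C)/2.113 = 144 W/m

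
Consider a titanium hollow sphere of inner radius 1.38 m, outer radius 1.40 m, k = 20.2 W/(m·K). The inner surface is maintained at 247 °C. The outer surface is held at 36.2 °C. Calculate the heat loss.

Q = 4πk·ΔT/(1/r₁ − 1/r₂) = 4π × 20.2 × 210.8 / (1/1.38 − 1/1.40) = 5.17×10^6 W

Q = 5170 kW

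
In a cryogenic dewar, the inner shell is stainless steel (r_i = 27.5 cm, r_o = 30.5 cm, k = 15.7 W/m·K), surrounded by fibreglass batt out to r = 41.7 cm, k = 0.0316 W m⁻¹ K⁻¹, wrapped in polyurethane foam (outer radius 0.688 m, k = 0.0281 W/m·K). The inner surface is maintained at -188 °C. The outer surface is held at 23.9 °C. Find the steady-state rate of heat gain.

Q = 43.3 W

Resistance network (inner→outer):
  R_stainless steel = (1/0.275 − 1/0.305)/(4πk) = 0.3577/(4π·15.7) = 0.001813 K/W
  R_fibreglass batt = (1/0.305 − 1/0.417)/(4πk) = 0.8806/(4π·0.0316) = 2.218 K/W
  R_polyurethane foam = (1/0.417 − 1/0.688)/(4πk) = 0.9446/(4π·0.0281) = 2.675 K/W
ΣR = 0.001813 + 2.218 + 2.675 = 4.895 K/W
Q = ΔT/ΣR = (-188 °C − 23.9 °C)/4.895 = -43.3 W
(Negative Q ⇒ heat flows inward; heat gain = 43.3 W.)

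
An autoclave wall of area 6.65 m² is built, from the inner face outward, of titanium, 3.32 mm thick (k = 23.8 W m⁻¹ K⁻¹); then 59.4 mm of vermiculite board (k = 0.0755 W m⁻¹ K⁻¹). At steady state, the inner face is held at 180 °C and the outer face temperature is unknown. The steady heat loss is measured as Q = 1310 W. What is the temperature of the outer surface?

T_out = 25.0 °C

Series resistances:
  R_titanium = L/(kA) = 0.00332/(23.8·6.65) = 2.098×10^-5 K/W
  R_vermiculite board = L/(kA) = 0.0594/(0.0755·6.65) = 0.1183 K/W
ΣR = 0.1183 K/W
ΔT = Q·ΣR = 1310 × 0.1183 = 155.0 K
Heat flows outward, so T_out = T_in − ΔT = 180 − 155.0 = 25.0 °C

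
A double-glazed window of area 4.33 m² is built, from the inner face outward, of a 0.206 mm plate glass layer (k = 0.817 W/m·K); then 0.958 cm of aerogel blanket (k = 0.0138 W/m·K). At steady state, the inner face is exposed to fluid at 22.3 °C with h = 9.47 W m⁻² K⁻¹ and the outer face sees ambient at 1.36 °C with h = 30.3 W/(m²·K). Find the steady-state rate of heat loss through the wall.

Resistance network (inner→outer):
  R_conv,in = 1/(hA) = 1/(9.47·4.33) = 0.02439 K/W
  R_plate glass = L/(kA) = 2.06×10^-4/(0.817·4.33) = 5.823×10^-5 K/W
  R_aerogel blanket = L/(kA) = 0.00958/(0.0138·4.33) = 0.1603 K/W
  R_conv,out = 1/(hA) = 1/(30.3·4.33) = 0.007622 K/W
ΣR = 0.02439 + 5.823×10^-5 + 0.1603 + 0.007622 = 0.1924 K/W
Q = ΔT/ΣR = (22.3 °C − 1.36 °C)/0.1924 = 109 W

Q = 109 W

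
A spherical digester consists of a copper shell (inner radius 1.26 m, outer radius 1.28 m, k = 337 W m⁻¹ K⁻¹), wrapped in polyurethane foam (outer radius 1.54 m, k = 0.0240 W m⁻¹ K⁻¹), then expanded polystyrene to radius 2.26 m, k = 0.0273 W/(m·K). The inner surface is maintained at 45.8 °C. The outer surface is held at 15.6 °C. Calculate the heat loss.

Q = 29.0 W

Resistance network (inner→outer):
  R_copper = (1/1.26 − 1/1.28)/(4πk) = 0.01240/(4π·337) = 2.928×10^-6 K/W
  R_polyurethane foam = (1/1.28 − 1/1.54)/(4πk) = 0.1319/(4π·0.0240) = 0.4373 K/W
  R_expanded polystyrene = (1/1.54 − 1/2.26)/(4πk) = 0.2069/(4π·0.0273) = 0.6030 K/W
ΣR = 2.928×10^-6 + 0.4373 + 0.6030 = 1.040 K/W
Q = ΔT/ΣR = (45.8 °C − 15.6 °C)/1.040 = 29.0 W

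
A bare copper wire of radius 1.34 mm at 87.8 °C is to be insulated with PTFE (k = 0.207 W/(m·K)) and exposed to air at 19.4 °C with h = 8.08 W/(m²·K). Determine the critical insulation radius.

r_cr = 2.56 cm

For a cylinder, r_cr = k_ins/h = 0.207/8.08 = 0.0256 m = 2.56 cm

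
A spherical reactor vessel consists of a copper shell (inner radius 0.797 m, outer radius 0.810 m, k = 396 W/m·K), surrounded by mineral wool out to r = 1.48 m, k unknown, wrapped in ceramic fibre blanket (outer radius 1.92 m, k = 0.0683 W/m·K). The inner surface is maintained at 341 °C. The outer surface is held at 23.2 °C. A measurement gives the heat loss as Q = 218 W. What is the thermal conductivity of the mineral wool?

k = 0.0348 W/m·K

ΣR = ΔT/Q = |341 − 23.2|/218 = 1.458 K/W
Known resistances:
  R_copper = (1/0.797 − 1/0.810)/(4πk) = 0.02014/(4π·396) = 4.047×10^-6 K/W
  R_ceramic fibre blanket = (1/1.48 − 1/1.92)/(4πk) = 0.1548/(4π·0.0683) = 0.1804 K/W
R_mineral wool = ΣR − ΣR_known = 1.458 − 0.1804 = 1.278 K/W
(1/r₁−1/r₂)/(4πk) = 1.278 ⇒ k = 0.5589/(4π·1.278) = 0.0348 W/m·K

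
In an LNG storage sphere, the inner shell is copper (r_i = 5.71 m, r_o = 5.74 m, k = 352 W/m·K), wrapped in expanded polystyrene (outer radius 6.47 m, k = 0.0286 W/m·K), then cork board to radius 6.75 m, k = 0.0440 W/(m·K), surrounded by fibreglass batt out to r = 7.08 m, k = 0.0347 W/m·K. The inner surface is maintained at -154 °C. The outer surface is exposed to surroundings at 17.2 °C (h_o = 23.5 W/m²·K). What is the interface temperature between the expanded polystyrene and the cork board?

T = -40.1 °C

Treat each layer as a resistance in series:
  R_copper = (1/5.71 − 1/5.74)/(4πk) = 9.153×10^-4/(4π·352) = 2.069×10^-7 K/W
  R_expanded polystyrene = (1/5.74 − 1/6.47)/(4πk) = 0.01966/(4π·0.0286) = 0.05469 K/W
  R_cork board = (1/6.47 − 1/6.75)/(4πk) = 0.006411/(4π·0.0440) = 0.01160 K/W
  R_fibreglass batt = (1/6.75 − 1/7.08)/(4πk) = 0.006905/(4π·0.0347) = 0.01584 K/W
  R_conv,out = 1/(4πr²h) = 1/(4π·7.08²·23.5) = 6.755×10^-5 K/W
ΣR = 2.069×10^-7 + 0.05469 + 0.01160 + 0.01584 + 6.755×10^-5 = 0.08220 K/W
Q = ΔT/ΣR = (-154 °C − 17.2 °C)/0.08220 = -2083 W
From the inner boundary to the expanded polystyrene/cork board interface, ΣR_partial = 0.05469 K/W.
T_interface = T_in − Q·ΣR_partial = -154 °C − (-2083)(0.05469) = -40.1 °C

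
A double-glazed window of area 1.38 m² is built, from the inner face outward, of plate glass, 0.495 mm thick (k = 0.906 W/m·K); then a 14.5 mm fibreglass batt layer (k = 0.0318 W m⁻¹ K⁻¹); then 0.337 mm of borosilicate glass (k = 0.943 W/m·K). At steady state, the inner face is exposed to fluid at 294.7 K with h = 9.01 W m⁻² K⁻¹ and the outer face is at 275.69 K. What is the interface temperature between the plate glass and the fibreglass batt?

Series thermal resistances, inner to outer:
  R_conv,in = 1/(hA) = 1/(9.01·1.38) = 0.08043 K/W
  R_plate glass = L/(kA) = 4.95×10^-4/(0.906·1.38) = 3.959×10^-4 K/W
  R_fibreglass batt = L/(kA) = 0.0145/(0.0318·1.38) = 0.3304 K/W
  R_borosilicate glass = L/(kA) = 3.37×10^-4/(0.943·1.38) = 2.590×10^-4 K/W
ΣR = 0.08043 + 3.959×10^-4 + 0.3304 + 2.590×10^-4 = 0.4115 K/W
Q = ΔT/ΣR = (294.7 K − 275.69 K)/0.4115 = 46.20 W
From the inner boundary to the plate glass/fibreglass batt interface, ΣR_partial = 0.08083 K/W.
T_interface = T_in − Q·ΣR_partial = 294.7 K − (46.20)(0.08083) = 291.0 K

T = 291.0 K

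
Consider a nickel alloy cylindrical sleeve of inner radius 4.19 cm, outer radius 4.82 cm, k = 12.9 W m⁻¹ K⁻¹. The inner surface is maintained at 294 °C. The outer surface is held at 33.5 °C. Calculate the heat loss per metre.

Q' = 2πk·ΔT/ln(r₂/r₁) = 2π × 12.9 × 260.5 / ln(0.0482/0.0419) = 1.51×10^5 W/m

Q' = 151 kW/m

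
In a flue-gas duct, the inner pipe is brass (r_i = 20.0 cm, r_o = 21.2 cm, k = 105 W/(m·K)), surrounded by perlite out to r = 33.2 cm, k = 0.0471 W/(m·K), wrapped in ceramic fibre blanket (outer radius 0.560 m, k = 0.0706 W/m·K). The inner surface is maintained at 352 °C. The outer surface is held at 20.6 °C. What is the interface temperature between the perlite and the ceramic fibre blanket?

Treat each layer as a resistance in series:
  R'_brass = ln(0.212/0.200)/(2πk) = 0.05827/(2π·105) = 8.832×10^-5 m·K/W
  R'_perlite = ln(0.332/0.212)/(2πk) = 0.4485/(2π·0.0471) = 1.516 m·K/W
  R'_ceramic fibre blanket = ln(0.560/0.332)/(2πk) = 0.5228/(2π·0.0706) = 1.179 m·K/W
ΣR = 8.832×10^-5 + 1.516 + 1.179 = 2.695 m·K/W
Q' = ΔT/ΣR = (352 °C − 20.6 °C)/2.695 = 123.0 W/m
From the inner boundary to the perlite/ceramic fibre blanket interface, ΣR_partial = 1.516 m·K/W.
T_interface = T_in − Q'·ΣR_partial = 352 °C − (123.0)(1.516) = 166 °C

T = 166 °C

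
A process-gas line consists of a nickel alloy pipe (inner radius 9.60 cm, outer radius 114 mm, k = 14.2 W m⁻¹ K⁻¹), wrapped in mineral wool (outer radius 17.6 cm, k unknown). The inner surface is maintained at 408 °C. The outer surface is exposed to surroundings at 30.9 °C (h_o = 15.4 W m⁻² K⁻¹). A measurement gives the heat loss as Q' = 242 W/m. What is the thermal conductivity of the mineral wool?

ΣR = ΔT/Q' = |408 − 30.9|/242 = 1.558 m·K/W
Known resistances:
  R'_nickel alloy = ln(0.114/0.0960)/(2πk) = 0.1719/(2π·14.2) = 0.001926 m·K/W
  R'_conv,out = 1/(2πr h) = 1/(2π·0.176·15.4) = 0.05872 m·K/W
R_mineral wool = ΣR − ΣR_known = 1.558 − 0.06065 = 1.497 m·K/W
ln(r₂/r₁)/(2πk) = 1.497 ⇒ k = 0.4343/(2π·1.497) = 0.0462 W/m·K

k = 0.0462 W/m·K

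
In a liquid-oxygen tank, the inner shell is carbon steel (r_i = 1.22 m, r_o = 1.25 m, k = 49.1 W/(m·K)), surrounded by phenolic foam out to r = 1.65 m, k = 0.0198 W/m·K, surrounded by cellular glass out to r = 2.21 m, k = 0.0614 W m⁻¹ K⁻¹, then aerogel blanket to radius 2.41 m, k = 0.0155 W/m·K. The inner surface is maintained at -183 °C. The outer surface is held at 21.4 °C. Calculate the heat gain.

Q = 175 W

Treat each layer as a resistance in series:
  R_carbon steel = (1/1.22 − 1/1.25)/(4πk) = 0.01967/(4π·49.1) = 3.188×10^-5 K/W
  R_phenolic foam = (1/1.25 − 1/1.65)/(4πk) = 0.1939/(4π·0.0198) = 0.7795 K/W
  R_cellular glass = (1/1.65 − 1/2.21)/(4πk) = 0.1536/(4π·0.0614) = 0.1990 K/W
  R_aerogel blanket = (1/2.21 − 1/2.41)/(4πk) = 0.03755/(4π·0.0155) = 0.1928 K/W
ΣR = 3.188×10^-5 + 0.7795 + 0.1990 + 0.1928 = 1.171 K/W
Q = ΔT/ΣR = (-183 °C − 21.4 °C)/1.171 = -175 W
(Negative Q ⇒ heat flows inward; heat gain = 175 W.)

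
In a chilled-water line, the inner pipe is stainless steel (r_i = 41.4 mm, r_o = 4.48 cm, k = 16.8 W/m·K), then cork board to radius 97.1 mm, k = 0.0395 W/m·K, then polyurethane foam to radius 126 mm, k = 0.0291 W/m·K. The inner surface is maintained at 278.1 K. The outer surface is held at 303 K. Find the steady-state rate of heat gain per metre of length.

Series thermal resistances, inner to outer:
  R'_stainless steel = ln(0.0448/0.0414)/(2πk) = 0.07893/(2π·16.8) = 7.477×10^-4 m·K/W
  R'_cork board = ln(0.0971/0.0448)/(2πk) = 0.7735/(2π·0.0395) = 3.117 m·K/W
  R'_polyurethane foam = ln(0.126/0.0971)/(2πk) = 0.2605/(2π·0.0291) = 1.425 m·K/W
ΣR = 7.477×10^-4 + 3.117 + 1.425 = 4.543 m·K/W
Q' = ΔT/ΣR = (278.1 K − 303 K)/4.543 = -5.48 W/m
(Negative Q' ⇒ heat flows inward; heat gain = 5.48 W/m.)

Q' = 5.48 W/m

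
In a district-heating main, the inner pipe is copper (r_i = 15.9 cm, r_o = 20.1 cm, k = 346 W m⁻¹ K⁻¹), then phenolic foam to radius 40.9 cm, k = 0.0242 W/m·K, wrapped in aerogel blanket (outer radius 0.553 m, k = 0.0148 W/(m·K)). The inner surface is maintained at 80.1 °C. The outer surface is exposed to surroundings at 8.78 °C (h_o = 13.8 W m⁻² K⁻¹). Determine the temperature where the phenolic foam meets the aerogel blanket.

T = 38.1 °C

Series thermal resistances, inner to outer:
  R'_copper = ln(0.201/0.159)/(2πk) = 0.2344/(2π·346) = 1.078×10^-4 m·K/W
  R'_phenolic foam = ln(0.409/0.201)/(2πk) = 0.7104/(2π·0.0242) = 4.672 m·K/W
  R'_aerogel blanket = ln(0.553/0.409)/(2πk) = 0.3016/(2π·0.0148) = 3.244 m·K/W
  R'_conv,out = 1/(2πr h) = 1/(2π·0.553·13.8) = 0.02086 m·K/W
ΣR = 1.078×10^-4 + 4.672 + 3.244 + 0.02086 = 7.937 m·K/W
Q' = ΔT/ΣR = (80.1 °C − 8.78 °C)/7.937 = 8.986 W/m
From the inner boundary to the phenolic foam/aerogel blanket interface, ΣR_partial = 4.672 m·K/W.
T_interface = T_in − Q'·ΣR_partial = 80.1 °C − (8.986)(4.672) = 38.1 °C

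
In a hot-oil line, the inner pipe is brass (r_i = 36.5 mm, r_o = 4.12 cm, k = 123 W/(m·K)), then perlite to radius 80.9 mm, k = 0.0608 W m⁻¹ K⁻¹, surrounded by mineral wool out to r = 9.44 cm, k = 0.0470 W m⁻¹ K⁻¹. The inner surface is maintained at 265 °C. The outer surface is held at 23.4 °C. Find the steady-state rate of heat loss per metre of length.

Treat each layer as a resistance in series:
  R'_brass = ln(0.0412/0.0365)/(2πk) = 0.1211/(2π·123) = 1.567×10^-4 m·K/W
  R'_perlite = ln(0.0809/0.0412)/(2πk) = 0.6748/(2π·0.0608) = 1.766 m·K/W
  R'_mineral wool = ln(0.0944/0.0809)/(2πk) = 0.1543/(2π·0.0470) = 0.5226 m·K/W
ΣR = 1.567×10^-4 + 1.766 + 0.5226 = 2.289 m·K/W
Q' = ΔT/ΣR = (265 °C − 23.4 °C)/2.289 = 106 W/m

Q' = 106 W/m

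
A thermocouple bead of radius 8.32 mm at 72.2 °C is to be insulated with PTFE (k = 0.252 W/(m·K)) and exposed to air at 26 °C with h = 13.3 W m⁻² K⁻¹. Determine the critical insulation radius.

For a sphere, r_cr = 2k_ins/h = 2·0.252/13.3 = 0.0379 m = 3.79 cm

r_cr = 3.79 cm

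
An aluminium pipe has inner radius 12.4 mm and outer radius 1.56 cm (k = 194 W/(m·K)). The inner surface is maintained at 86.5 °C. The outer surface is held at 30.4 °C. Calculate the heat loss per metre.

Q' = 2πk·ΔT/ln(r₂/r₁) = 2π × 194 × 56.1 / ln(0.0156/0.0124) = 2.98×10^5 W/m

Q' = 298 kW/m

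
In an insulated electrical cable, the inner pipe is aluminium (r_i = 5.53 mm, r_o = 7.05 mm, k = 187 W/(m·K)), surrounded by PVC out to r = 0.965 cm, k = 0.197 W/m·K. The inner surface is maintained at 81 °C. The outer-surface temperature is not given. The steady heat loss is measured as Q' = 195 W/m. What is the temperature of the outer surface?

Sum the resistances:
  R'_aluminium = ln(0.00705/0.00553)/(2πk) = 0.2428/(2π·187) = 2.067×10^-4 m·K/W
  R'_PVC = ln(0.00965/0.00705)/(2πk) = 0.3139/(2π·0.197) = 0.2536 m·K/W
ΣR = 0.2538 m·K/W
ΔT = Q'·ΣR = 195 × 0.2538 = 49.49 K
Heat flows outward, so T_out = T_in − ΔT = 81 − 49.49 = 31.5 °C

T_out = 31.5 °C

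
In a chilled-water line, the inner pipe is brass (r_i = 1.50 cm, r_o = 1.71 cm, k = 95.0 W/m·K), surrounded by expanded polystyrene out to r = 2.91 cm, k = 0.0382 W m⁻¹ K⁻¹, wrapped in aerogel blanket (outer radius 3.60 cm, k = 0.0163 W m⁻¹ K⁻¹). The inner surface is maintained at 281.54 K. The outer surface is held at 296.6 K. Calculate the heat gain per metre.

Q' = 3.51 W/m

Series thermal resistances, inner to outer:
  R'_brass = ln(0.0171/0.0150)/(2πk) = 0.1310/(2π·95.0) = 2.195×10^-4 m·K/W
  R'_expanded polystyrene = ln(0.0291/0.0171)/(2πk) = 0.5317/(2π·0.0382) = 2.215 m·K/W
  R'_aerogel blanket = ln(0.0360/0.0291)/(2πk) = 0.2128/(2π·0.0163) = 2.078 m·K/W
ΣR = 2.195×10^-4 + 2.215 + 2.078 = 4.293 m·K/W
Q' = ΔT/ΣR = (281.54 K − 296.6 K)/4.293 = -3.51 W/m
(Negative Q' ⇒ heat flows inward; heat gain = 3.51 W/m.)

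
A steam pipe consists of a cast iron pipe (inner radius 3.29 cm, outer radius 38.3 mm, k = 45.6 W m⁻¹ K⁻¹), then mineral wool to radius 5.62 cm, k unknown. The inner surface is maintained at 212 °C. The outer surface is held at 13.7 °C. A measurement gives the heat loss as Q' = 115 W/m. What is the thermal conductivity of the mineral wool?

k = 0.0354 W/m·K

ΣR = ΔT/Q' = |212 − 13.7|/115 = 1.724 m·K/W
Known resistances:
  R'_cast iron = ln(0.0383/0.0329)/(2πk) = 0.1520/(2π·45.6) = 5.304×10^-4 m·K/W
R_mineral wool = ΣR − ΣR_known = 1.724 − 5.304×10^-4 = 1.723 m·K/W
ln(r₂/r₁)/(2πk) = 1.723 ⇒ k = 0.3835/(2π·1.723) = 0.0354 W/m·K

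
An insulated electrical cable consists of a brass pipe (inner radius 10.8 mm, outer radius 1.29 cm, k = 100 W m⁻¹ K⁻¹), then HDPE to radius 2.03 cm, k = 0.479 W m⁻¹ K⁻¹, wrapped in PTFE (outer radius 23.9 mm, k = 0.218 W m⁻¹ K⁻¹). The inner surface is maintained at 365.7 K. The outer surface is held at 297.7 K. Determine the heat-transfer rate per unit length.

Treat each layer as a resistance in series:
  R'_brass = ln(0.0129/0.0108)/(2πk) = 0.1777/(2π·100) = 2.828×10^-4 m·K/W
  R'_HDPE = ln(0.0203/0.0129)/(2πk) = 0.4534/(2π·0.479) = 0.1506 m·K/W
  R'_PTFE = ln(0.0239/0.0203)/(2πk) = 0.1633/(2π·0.218) = 0.1192 m·K/W
ΣR = 2.828×10^-4 + 0.1506 + 0.1192 = 0.2701 m·K/W
Q' = ΔT/ΣR = (365.7 K − 297.7 K)/0.2701 = 252 W/m

Q' = 252 W/m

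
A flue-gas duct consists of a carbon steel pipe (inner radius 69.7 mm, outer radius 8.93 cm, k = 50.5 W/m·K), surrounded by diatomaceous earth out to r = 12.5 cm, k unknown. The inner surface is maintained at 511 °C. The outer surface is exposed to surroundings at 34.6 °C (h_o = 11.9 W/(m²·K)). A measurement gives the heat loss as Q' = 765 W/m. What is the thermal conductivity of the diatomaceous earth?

ΣR = ΔT/Q' = |511 − 34.6|/765 = 0.6227 m·K/W
Known resistances:
  R'_carbon steel = ln(0.0893/0.0697)/(2πk) = 0.2478/(2π·50.5) = 7.810×10^-4 m·K/W
  R'_conv,out = 1/(2πr h) = 1/(2π·0.125·11.9) = 0.1070 m·K/W
R_diatomaceous earth = ΣR − ΣR_known = 0.6227 − 0.1078 = 0.5149 m·K/W
ln(r₂/r₁)/(2πk) = 0.5149 ⇒ k = 0.3363/(2π·0.5149) = 0.104 W/m·K

k = 0.104 W/m·K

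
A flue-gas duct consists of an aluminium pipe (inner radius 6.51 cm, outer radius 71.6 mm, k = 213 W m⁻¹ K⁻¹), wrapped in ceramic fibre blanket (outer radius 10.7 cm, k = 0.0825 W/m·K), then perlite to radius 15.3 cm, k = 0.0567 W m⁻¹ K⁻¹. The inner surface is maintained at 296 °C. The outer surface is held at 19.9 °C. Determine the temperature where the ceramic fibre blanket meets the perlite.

T = 176 °C

Treat each layer as a resistance in series:
  R'_aluminium = ln(0.0716/0.0651)/(2πk) = 0.09517/(2π·213) = 7.111×10^-5 m·K/W
  R'_ceramic fibre blanket = ln(0.107/0.0716)/(2πk) = 0.4017/(2π·0.0825) = 0.7750 m·K/W
  R'_perlite = ln(0.153/0.107)/(2πk) = 0.3576/(2π·0.0567) = 1.004 m·K/W
ΣR = 7.111×10^-5 + 0.7750 + 1.004 = 1.779 m·K/W
Q' = ΔT/ΣR = (296 °C − 19.9 °C)/1.779 = 155.2 W/m
From the inner boundary to the ceramic fibre blanket/perlite interface, ΣR_partial = 0.7751 m·K/W.
T_interface = T_in − Q'·ΣR_partial = 296 °C − (155.2)(0.7751) = 176 °C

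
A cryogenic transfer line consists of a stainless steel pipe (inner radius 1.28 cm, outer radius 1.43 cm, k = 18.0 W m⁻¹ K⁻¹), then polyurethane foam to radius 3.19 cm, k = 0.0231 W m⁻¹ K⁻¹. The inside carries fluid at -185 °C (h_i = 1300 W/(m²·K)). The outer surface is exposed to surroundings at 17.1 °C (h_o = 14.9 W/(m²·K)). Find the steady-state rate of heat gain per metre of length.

Treat each layer as a resistance in series:
  R'_conv,in = 1/(2πr h) = 1/(2π·0.0128·1300) = 0.009565 m·K/W
  R'_stainless steel = ln(0.0143/0.0128)/(2πk) = 0.1108/(2π·18.0) = 9.798×10^-4 m·K/W
  R'_polyurethane foam = ln(0.0319/0.0143)/(2πk) = 0.8023/(2π·0.0231) = 5.528 m·K/W
  R'_conv,out = 1/(2πr h) = 1/(2π·0.0319·14.9) = 0.3348 m·K/W
ΣR = 0.009565 + 9.798×10^-4 + 5.528 + 0.3348 = 5.873 m·K/W
Q' = ΔT/ΣR = (-185 °C − 17.1 °C)/5.873 = -34.4 W/m
(Negative Q' ⇒ heat flows inward; heat gain = 34.4 W/m.)

Q' = 34.4 W/m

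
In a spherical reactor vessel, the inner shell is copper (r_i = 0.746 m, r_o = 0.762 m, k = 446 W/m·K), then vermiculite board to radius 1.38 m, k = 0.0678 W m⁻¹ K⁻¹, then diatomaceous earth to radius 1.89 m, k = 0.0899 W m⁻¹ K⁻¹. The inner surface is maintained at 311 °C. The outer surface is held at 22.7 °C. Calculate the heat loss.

Q = 334 W

Resistance network (inner→outer):
  R_copper = (1/0.746 − 1/0.762)/(4πk) = 0.02815/(4π·446) = 5.022×10^-6 K/W
  R_vermiculite board = (1/0.762 − 1/1.38)/(4πk) = 0.5877/(4π·0.0678) = 0.6898 K/W
  R_diatomaceous earth = (1/1.38 − 1/1.89)/(4πk) = 0.1955/(4π·0.0899) = 0.1731 K/W
ΣR = 5.022×10^-6 + 0.6898 + 0.1731 = 0.8629 K/W
Q = ΔT/ΣR = (311 °C − 22.7 °C)/0.8629 = 334 W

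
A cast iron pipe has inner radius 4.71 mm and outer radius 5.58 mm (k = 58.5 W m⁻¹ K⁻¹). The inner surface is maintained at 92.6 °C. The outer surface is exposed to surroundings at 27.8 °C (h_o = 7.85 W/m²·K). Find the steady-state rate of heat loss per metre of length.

Q' = 17.8 W/m

Treat each layer as a resistance in series:
  R'_cast iron = ln(0.00558/0.00471)/(2πk) = 0.1695/(2π·58.5) = 4.611×10^-4 m·K/W
  R'_conv,out = 1/(2πr h) = 1/(2π·0.00558·7.85) = 3.633 m·K/W
ΣR = 4.611×10^-4 + 3.633 = 3.633 m·K/W
Q' = ΔT/ΣR = (92.6 °C − 27.8 °C)/3.633 = 17.8 W/m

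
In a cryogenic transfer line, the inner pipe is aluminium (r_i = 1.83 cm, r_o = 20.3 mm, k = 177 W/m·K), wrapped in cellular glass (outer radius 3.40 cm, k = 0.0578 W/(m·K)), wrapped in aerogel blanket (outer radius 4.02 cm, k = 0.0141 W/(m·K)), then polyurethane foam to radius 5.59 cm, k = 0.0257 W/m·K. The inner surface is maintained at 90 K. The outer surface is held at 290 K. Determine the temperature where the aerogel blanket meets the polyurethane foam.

Series thermal resistances, inner to outer:
  R'_aluminium = ln(0.0203/0.0183)/(2πk) = 0.1037/(2π·177) = 9.326×10^-5 m·K/W
  R'_cellular glass = ln(0.0340/0.0203)/(2πk) = 0.5157/(2π·0.0578) = 1.420 m·K/W
  R'_aerogel blanket = ln(0.0402/0.0340)/(2πk) = 0.1675/(2π·0.0141) = 1.891 m·K/W
  R'_polyurethane foam = ln(0.0559/0.0402)/(2πk) = 0.3297/(2π·0.0257) = 2.042 m·K/W
ΣR = 9.326×10^-5 + 1.420 + 1.891 + 2.042 = 5.353 m·K/W
Q' = ΔT/ΣR = (90 K − 290 K)/5.353 = -37.36 W/m
From the inner boundary to the aerogel blanket/polyurethane foam interface, ΣR_partial = 3.311 m·K/W.
T_interface = T_in − Q'·ΣR_partial = 90 K − (-37.36)(3.311) = 213.7 K

T = 213.7 K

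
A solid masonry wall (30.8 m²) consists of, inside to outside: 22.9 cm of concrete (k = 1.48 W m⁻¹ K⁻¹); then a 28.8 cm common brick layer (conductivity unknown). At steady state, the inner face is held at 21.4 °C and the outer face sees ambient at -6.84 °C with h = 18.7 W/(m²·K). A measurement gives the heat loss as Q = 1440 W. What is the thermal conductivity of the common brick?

ΣR = ΔT/Q = |21.4 − -6.84|/1440 = 0.01961 K/W
Known resistances:
  R_concrete = L/(kA) = 0.229/(1.48·30.8) = 0.005024 K/W
  R_conv,out = 1/(hA) = 1/(18.7·30.8) = 0.001736 K/W
R_common brick = ΣR − ΣR_known = 0.01961 − 0.006760 = 0.01285 K/W
L/(kA) = 0.01285 ⇒ k = 0.288/(0.01285·30.8) = 0.728 W/m·K

k = 0.728 W/m·K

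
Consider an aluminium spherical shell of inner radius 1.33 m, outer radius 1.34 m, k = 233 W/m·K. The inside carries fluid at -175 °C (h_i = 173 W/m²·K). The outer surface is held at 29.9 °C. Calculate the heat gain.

Treat each layer as a resistance in series:
  R_conv,in = 1/(4πr²h) = 1/(4π·1.33²·173) = 2.600×10^-4 K/W
  R_aluminium = (1/1.33 − 1/1.34)/(4πk) = 0.005611/(4π·233) = 1.916×10^-6 K/W
ΣR = 2.600×10^-4 + 1.916×10^-6 = 2.619×10^-4 K/W
Q = ΔT/ΣR = (-175 °C − 29.9 °C)/2.619×10^-4 = -7.82×10^5 W
(Negative Q ⇒ heat flows inward; heat gain = 7.82×10^5 W.)

Q = 782 kW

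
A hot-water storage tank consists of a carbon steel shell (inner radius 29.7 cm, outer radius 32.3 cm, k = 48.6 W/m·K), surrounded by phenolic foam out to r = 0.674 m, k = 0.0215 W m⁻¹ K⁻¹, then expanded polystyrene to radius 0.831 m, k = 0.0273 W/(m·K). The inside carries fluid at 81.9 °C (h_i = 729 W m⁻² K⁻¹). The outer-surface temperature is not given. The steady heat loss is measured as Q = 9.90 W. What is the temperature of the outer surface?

T_out = 14.7 °C

Series resistances:
  R_conv,in = 1/(4πr²h) = 1/(4π·0.297²·729) = 0.001238 K/W
  R_carbon steel = (1/0.297 − 1/0.323)/(4πk) = 0.2710/(4π·48.6) = 4.438×10^-4 K/W
  R_phenolic foam = (1/0.323 − 1/0.674)/(4πk) = 1.612/(4π·0.0215) = 5.968 K/W
  R_expanded polystyrene = (1/0.674 − 1/0.831)/(4πk) = 0.2803/(4π·0.0273) = 0.8171 K/W
ΣR = 6.786 K/W
ΔT = Q·ΣR = 9.90 × 6.786 = 67.18 K
Heat flows outward, so T_out = T_in − ΔT = 81.9 − 67.18 = 14.7 °C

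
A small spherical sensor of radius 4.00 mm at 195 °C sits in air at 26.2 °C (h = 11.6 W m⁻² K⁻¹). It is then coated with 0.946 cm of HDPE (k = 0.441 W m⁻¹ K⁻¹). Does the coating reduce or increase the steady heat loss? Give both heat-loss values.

Critical radius for a sphere: r_cr = 2k/h = 0.0760 m = 7.60 cm.
Outer radius after coating: r₂ = 0.00400 + 0.00946 = 0.01346 m.
Since r₁ < r_cr and r₂ ≤ r_cr, the coating moves toward the maximum at r_cr — heat loss rises.
Bare: R = 1/(4πr₁²h) = 428.8 K/W; Q = 168.8/428.8 = 0.394 W.
Coated: R = R_cond + R_conv = 69.57 K/W; Q = 168.8/69.57 = 2.43 W.

increases: 0.394 → 2.43 W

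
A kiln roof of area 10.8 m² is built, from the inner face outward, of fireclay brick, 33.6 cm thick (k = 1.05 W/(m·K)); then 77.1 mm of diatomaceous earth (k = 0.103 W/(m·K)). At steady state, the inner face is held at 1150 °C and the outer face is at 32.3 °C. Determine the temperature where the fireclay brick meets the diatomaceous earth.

Resistance network (inner→outer):
  R_fireclay brick = L/(kA) = 0.336/(1.05·10.8) = 0.02963 K/W
  R_diatomaceous earth = L/(kA) = 0.0771/(0.103·10.8) = 0.06931 K/W
ΣR = 0.02963 + 0.06931 = 0.09894 K/W
Q = ΔT/ΣR = (1150 °C − 32.3 °C)/0.09894 = 11300 W
From the inner boundary to the fireclay brick/diatomaceous earth interface, ΣR_partial = 0.02963 K/W.
T_interface = T_in − Q·ΣR_partial = 1150 °C − (11300)(0.02963) = 815 °C

T = 815 °C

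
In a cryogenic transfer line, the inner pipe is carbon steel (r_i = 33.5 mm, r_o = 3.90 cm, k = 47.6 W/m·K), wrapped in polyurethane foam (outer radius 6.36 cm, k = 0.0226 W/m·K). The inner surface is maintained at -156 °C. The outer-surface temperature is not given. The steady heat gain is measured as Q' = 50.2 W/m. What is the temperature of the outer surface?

Sum the resistances:
  R'_carbon steel = ln(0.0390/0.0335)/(2πk) = 0.1520/(2π·47.6) = 5.083×10^-4 m·K/W
  R'_polyurethane foam = ln(0.0636/0.0390)/(2πk) = 0.4891/(2π·0.0226) = 3.444 m·K/W
ΣR = 3.445 m·K/W
ΔT = Q'·ΣR = 50.2 × 3.445 = 172.9 K
Heat flows inward, so T_out = T_in + ΔT = -156 + 172.9 = 16.9 °C

T_out = 16.9 °C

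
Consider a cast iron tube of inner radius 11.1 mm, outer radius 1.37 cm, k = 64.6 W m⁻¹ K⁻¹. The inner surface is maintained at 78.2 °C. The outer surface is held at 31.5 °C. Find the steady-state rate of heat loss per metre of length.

Q' = 90.1 kW/m

Q' = 2πk·ΔT/ln(r₂/r₁) = 2π × 64.6 × 46.7 / ln(0.0137/0.0111) = 90100 W/m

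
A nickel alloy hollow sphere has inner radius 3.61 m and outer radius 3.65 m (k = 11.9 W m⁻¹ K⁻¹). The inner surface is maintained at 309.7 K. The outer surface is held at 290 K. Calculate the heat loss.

Q = 4πk·ΔT/(1/r₁ − 1/r₂) = 4π × 11.9 × 19.7 / (1/3.61 − 1/3.65) = 9.70×10^5 W

Q = 970 kW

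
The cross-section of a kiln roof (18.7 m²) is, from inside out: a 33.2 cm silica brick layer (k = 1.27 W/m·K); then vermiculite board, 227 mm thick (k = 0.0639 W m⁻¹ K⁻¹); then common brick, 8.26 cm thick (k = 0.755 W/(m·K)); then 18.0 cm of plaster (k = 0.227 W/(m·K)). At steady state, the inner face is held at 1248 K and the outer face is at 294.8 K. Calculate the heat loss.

Q = 3.78 kW

Series thermal resistances, inner to outer:
  R_silica brick = L/(kA) = 0.332/(1.27·18.7) = 0.01398 K/W
  R_vermiculite board = L/(kA) = 0.227/(0.0639·18.7) = 0.1900 K/W
  R_common brick = L/(kA) = 0.0826/(0.755·18.7) = 0.005850 K/W
  R_plaster = L/(kA) = 0.180/(0.227·18.7) = 0.04240 K/W
ΣR = 0.01398 + 0.1900 + 0.005850 + 0.04240 = 0.2522 K/W
Q = ΔT/ΣR = (1248 K − 294.8 K)/0.2522 = 3780 W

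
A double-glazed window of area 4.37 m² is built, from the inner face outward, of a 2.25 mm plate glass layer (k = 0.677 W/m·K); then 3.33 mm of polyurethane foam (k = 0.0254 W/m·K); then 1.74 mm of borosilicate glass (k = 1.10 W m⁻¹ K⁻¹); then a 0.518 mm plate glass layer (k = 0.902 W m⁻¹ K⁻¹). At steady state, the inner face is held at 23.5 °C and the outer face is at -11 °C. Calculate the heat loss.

Q = 1100 W

Resistance network (inner→outer):
  R_plate glass = L/(kA) = 0.00225/(0.677·4.37) = 7.605×10^-4 K/W
  R_polyurethane foam = L/(kA) = 0.00333/(0.0254·4.37) = 0.03000 K/W
  R_borosilicate glass = L/(kA) = 0.00174/(1.10·4.37) = 3.620×10^-4 K/W
  R_plate glass = L/(kA) = 5.18×10^-4/(0.902·4.37) = 1.314×10^-4 K/W
ΣR = 7.605×10^-4 + 0.03000 + 3.620×10^-4 + 1.314×10^-4 = 0.03125 K/W
Q = ΔT/ΣR = (23.5 °C − -11 °C)/0.03125 = 1100 W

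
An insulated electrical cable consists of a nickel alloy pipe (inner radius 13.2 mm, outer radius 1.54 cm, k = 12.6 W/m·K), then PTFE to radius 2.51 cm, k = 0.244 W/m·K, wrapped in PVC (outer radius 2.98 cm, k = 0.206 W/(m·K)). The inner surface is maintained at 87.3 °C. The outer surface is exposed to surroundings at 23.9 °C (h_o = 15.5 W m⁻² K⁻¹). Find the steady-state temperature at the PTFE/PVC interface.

Series thermal resistances, inner to outer:
  R'_nickel alloy = ln(0.0154/0.0132)/(2πk) = 0.1542/(2π·12.6) = 0.001947 m·K/W
  R'_PTFE = ln(0.0251/0.0154)/(2πk) = 0.4885/(2π·0.244) = 0.3186 m·K/W
  R'_PVC = ln(0.0298/0.0251)/(2πk) = 0.1716/(2π·0.206) = 0.1326 m·K/W
  R'_conv,out = 1/(2πr h) = 1/(2π·0.0298·15.5) = 0.3446 m·K/W
ΣR = 0.001947 + 0.3186 + 0.1326 + 0.3446 = 0.7977 m·K/W
Q' = ΔT/ΣR = (87.3 °C − 23.9 °C)/0.7977 = 79.48 W/m
From the inner boundary to the PTFE/PVC interface, ΣR_partial = 0.3205 m·K/W.
T_interface = T_in − Q'·ΣR_partial = 87.3 °C − (79.48)(0.3205) = 61.8 °C

T = 61.8 °C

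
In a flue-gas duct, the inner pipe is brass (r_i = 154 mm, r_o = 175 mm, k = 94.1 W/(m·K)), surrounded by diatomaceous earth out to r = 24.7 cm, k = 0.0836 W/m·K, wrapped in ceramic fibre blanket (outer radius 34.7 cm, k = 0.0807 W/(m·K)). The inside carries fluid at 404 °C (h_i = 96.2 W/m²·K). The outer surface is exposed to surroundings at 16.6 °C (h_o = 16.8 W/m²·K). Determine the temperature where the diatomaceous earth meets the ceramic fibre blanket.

T = 215 °C

Treat each layer as a resistance in series:
  R'_conv,in = 1/(2πr h) = 1/(2π·0.154·96.2) = 0.01074 m·K/W
  R'_brass = ln(0.175/0.154)/(2πk) = 0.1278/(2π·94.1) = 2.162×10^-4 m·K/W
  R'_diatomaceous earth = ln(0.247/0.175)/(2πk) = 0.3446/(2π·0.0836) = 0.6560 m·K/W
  R'_ceramic fibre blanket = ln(0.347/0.247)/(2πk) = 0.3399/(2π·0.0807) = 0.6704 m·K/W
  R'_conv,out = 1/(2πr h) = 1/(2π·0.347·16.8) = 0.02730 m·K/W
ΣR = 0.01074 + 2.162×10^-4 + 0.6560 + 0.6704 + 0.02730 = 1.365 m·K/W
Q' = ΔT/ΣR = (404 °C − 16.6 °C)/1.365 = 283.8 W/m
From the inner boundary to the diatomaceous earth/ceramic fibre blanket interface, ΣR_partial = 0.6670 m·K/W.
T_interface = T_in − Q'·ΣR_partial = 404 °C − (283.8)(0.6670) = 215 °C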